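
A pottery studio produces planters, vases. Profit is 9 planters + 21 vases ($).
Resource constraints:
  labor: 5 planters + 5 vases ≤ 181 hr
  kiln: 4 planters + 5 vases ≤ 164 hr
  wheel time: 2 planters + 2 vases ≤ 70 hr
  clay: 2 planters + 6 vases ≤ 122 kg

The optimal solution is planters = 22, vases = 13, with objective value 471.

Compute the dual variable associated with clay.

Check each constraint at x*: labor 175/181 (slack 6); kiln 153/164 (slack 11); wheel time 70/70 (tight); clay 122/122 (tight).
By complementary slackness, y = 0 for the non-binding constraints.
From A_Bᵀ y = c: 2·y_wheel time + 2·y_clay = 9; 2·y_wheel time + 6·y_clay = 21.
Solving: y_wheel time = 1.5, y_clay = 3.
Shadow price of clay = 3.

3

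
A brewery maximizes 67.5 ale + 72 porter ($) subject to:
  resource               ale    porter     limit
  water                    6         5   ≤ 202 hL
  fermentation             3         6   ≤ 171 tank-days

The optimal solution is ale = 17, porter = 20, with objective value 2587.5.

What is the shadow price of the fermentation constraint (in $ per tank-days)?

Both water and fermentation are binding at x*.
The binding rows give the dual system: 6·y_water + 3·y_fermentation = 67.5 and 5·y_water + 6·y_fermentation = 72.
Solving: y_water = 9, y_fermentation = 4.5.
Shadow price of fermentation = 4.5.

4.5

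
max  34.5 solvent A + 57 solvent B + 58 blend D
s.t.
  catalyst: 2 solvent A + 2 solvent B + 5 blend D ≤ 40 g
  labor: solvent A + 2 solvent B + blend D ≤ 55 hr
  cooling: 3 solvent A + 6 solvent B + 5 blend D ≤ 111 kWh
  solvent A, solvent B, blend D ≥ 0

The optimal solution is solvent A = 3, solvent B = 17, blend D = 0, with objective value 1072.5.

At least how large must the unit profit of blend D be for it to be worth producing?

Check each constraint at x*: catalyst 40/40 (tight); labor 37/55 (slack 18); cooling 111/111 (tight).
By complementary slackness, y = 0 for the non-binding constraint.
From A_Bᵀ y = c: 2·y_catalyst + 3·y_cooling = 34.5; 2·y_catalyst + 6·y_cooling = 57.
Solving: y_catalyst = 6, y_cooling = 7.5.
blend D enters the basis when its profit ≥ yᵀa₃ = 6·5 + 7.5·5 = 67.5.

67.5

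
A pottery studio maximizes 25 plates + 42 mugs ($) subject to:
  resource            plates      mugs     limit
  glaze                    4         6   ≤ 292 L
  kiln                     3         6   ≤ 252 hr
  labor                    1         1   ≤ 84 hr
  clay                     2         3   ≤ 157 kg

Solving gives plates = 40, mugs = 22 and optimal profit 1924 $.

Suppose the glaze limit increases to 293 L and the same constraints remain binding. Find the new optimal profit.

1928

Check each constraint at x*: glaze 292/292 (tight); kiln 252/252 (tight); labor 62/84 (slack 22); clay 146/157 (slack 11).
By complementary slackness, y = 0 for the non-binding constraints.
From A_Bᵀ y = c: 4·y_glaze + 3·y_kiln = 25; 6·y_glaze + 6·y_kiln = 42.
→ y_glaze = 4 and y_kiln = 3.
Δz = y_glaze·Δb = 4 × (1) = 4, so new z* = 1924 + 4 = 1928.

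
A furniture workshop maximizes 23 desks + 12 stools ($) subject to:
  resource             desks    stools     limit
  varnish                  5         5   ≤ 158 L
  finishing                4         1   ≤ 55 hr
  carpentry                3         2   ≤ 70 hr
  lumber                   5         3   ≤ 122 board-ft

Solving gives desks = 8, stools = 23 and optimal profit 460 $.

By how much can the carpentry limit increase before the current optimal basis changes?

1

Binding constraints: finishing, carpentry. The basis is B = [[4,1],[3,2]] with det 5.
Per unit increase in carpentry, x* moves by d = (-0.2, 0.8).
The basis stays optimal until varnish becomes binding; allowable increase = 1 hr.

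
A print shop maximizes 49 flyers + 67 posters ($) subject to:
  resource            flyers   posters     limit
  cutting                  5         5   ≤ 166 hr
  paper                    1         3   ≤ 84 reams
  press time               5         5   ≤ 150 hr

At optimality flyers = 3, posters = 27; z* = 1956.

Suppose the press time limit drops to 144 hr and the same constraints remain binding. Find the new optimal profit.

At the optimum: cutting uses 150 of 166 (slack = 16); paper uses 84 of 84 (binding); press time uses 150 of 150 (binding).
Slack constraints have shadow price 0 (complementary slackness).
Dual feasibility on the basic columns requires 1·y_paper + 5·y_press time = 49, 3·y_paper + 5·y_press time = 67.
→ y_paper = 9 and y_press time = 8.
Δz = y_press time·Δb = 8 × (-6) = -48, so new z* = 1956 − 48 = 1908.

1908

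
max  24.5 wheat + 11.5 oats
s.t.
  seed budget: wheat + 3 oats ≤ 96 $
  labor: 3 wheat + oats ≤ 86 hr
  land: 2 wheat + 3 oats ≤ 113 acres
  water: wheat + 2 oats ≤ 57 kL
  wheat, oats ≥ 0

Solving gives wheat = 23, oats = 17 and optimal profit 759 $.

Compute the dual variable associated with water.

2

At the optimum: seed budget uses 74 of 96 (slack = 22); labor uses 86 of 86 (binding); land uses 97 of 113 (slack = 16); water uses 57 of 57 (binding).
Since seed budget, land are not tight, their duals are 0.
From A_Bᵀ y = c: 3·y_labor + 1·y_water = 24.5; 1·y_labor + 2·y_water = 11.5.
This yields shadow prices y_labor = 7.5, y_water = 2.
Shadow price of water = 2.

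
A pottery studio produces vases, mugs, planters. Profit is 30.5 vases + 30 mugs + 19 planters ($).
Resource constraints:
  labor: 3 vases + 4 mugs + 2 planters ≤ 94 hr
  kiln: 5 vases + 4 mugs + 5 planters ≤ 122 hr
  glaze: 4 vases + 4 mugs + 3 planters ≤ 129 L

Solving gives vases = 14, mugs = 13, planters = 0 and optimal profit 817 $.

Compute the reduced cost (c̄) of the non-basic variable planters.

Check each constraint at x*: labor 94/94 (tight); kiln 122/122 (tight); glaze 108/129 (slack 21).
Since glaze is not tight, its dual is 0.
The binding rows give the dual system: 3·y_labor + 5·y_kiln = 30.5 and 4·y_labor + 4·y_kiln = 30.
This yields shadow prices y_labor = 3.5, y_kiln = 4.
Reduced cost of planters: c₃ − yᵀa₃ = 19 − (3.5·2 + 4·5) = 19 − 27 = -8.

-8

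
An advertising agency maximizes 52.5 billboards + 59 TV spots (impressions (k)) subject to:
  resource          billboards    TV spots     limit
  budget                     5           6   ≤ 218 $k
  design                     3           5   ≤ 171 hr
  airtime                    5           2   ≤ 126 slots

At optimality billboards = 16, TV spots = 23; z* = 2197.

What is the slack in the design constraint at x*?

8

design used = 3·16 + 5·23 = 163; slack = 171 − 163 = 8.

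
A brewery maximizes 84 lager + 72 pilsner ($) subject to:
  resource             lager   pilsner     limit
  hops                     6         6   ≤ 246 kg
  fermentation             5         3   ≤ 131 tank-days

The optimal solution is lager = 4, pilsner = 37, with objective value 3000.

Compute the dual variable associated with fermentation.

Check each constraint at x*: hops 246/246 (tight); fermentation 131/131 (tight).
From A_Bᵀ y = c: 6·y_hops + 5·y_fermentation = 84; 6·y_hops + 3·y_fermentation = 72.
Solving: y_hops = 9, y_fermentation = 6.
Shadow price of fermentation = 6.

6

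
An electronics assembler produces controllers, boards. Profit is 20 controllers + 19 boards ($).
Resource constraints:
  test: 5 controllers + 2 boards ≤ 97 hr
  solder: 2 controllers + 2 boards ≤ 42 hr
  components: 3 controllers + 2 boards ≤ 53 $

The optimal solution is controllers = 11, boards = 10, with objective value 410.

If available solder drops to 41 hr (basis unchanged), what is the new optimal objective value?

Check each constraint at x*: test 75/97 (slack 22); solder 42/42 (tight); components 53/53 (tight).
By complementary slackness, y = 0 for the non-binding constraint.
From A_Bᵀ y = c: 2·y_solder + 3·y_components = 20; 2·y_solder + 2·y_components = 19.
Solving: y_solder = 8.5, y_components = 1.
Δz = y_solder·Δb = 8.5 × (-1) = -8.5, so new z* = 410 − 8.5 = 401.5.

401.5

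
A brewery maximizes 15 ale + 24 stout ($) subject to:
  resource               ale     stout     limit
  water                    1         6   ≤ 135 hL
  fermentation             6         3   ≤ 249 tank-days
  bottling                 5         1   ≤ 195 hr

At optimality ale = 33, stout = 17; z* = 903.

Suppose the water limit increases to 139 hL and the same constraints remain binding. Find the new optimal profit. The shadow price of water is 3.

Δb = 4, so new z* = 903 + (3)·(4) = 903 + 12 = 915.

915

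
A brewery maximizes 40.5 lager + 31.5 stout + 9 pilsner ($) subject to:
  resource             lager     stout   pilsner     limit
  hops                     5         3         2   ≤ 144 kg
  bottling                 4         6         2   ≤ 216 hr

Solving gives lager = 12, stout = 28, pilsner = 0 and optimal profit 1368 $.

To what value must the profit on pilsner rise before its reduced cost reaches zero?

Check each constraint at x*: hops 144/144 (tight); bottling 216/216 (tight).
Dual feasibility on the basic columns requires 5·y_hops + 4·y_bottling = 40.5, 3·y_hops + 6·y_bottling = 31.5.
Solving: y_hops = 6.5, y_bottling = 2.
pilsner enters the basis when its profit ≥ yᵀa₃ = 6.5·2 + 2·2 = 17.

17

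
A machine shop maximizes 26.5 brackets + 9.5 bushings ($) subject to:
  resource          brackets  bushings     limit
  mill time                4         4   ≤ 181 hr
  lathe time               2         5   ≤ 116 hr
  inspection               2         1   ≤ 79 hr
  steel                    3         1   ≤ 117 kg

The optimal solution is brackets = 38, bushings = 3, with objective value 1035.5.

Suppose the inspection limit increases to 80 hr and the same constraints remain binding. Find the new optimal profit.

1037.5

Binding: inspection and steel. Non-binding: mill time (17 unused), lathe time (25 unused).
Since mill time, lathe time are not tight, their duals are 0.
Dual feasibility on the basic columns requires 2·y_inspection + 3·y_steel = 26.5, 1·y_inspection + 1·y_steel = 9.5.
→ y_inspection = 2 and y_steel = 7.5.
Δz = y_inspection·Δb = 2 × (1) = 2, so new z* = 1035.5 + 2 = 1037.5.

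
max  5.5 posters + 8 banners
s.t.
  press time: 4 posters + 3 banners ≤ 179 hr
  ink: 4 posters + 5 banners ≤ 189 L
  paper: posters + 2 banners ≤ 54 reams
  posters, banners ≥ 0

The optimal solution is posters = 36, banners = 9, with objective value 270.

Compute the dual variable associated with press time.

Binding: ink and paper. Non-binding: press time (8 unused).
Since press time is not tight, its dual is 0.
The binding rows give the dual system: 4·y_ink + 1·y_paper = 5.5 and 5·y_ink + 2·y_paper = 8.
→ y_ink = 1 and y_paper = 1.5.
Shadow price of press time = 0.

0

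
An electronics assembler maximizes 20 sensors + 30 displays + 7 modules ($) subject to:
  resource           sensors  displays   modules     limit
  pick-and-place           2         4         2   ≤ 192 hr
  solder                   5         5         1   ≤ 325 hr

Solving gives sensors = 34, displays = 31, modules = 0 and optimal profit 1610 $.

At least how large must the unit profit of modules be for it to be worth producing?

12

Both pick-and-place and solder are binding at x*.
The binding rows give the dual system: 2·y_pick-and-place + 5·y_solder = 20 and 4·y_pick-and-place + 5·y_solder = 30.
This yields shadow prices y_pick-and-place = 5, y_solder = 2.
modules enters the basis when its profit ≥ yᵀa₃ = 5·2 + 2·1 = 12.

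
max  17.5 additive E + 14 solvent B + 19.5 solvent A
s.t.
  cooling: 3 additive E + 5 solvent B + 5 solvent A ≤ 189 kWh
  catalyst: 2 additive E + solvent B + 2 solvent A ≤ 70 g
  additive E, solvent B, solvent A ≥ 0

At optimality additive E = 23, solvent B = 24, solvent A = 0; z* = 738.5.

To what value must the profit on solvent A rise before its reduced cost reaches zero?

Check each constraint at x*: cooling 189/189 (tight); catalyst 70/70 (tight).
The binding rows give the dual system: 3·y_cooling + 2·y_catalyst = 17.5 and 5·y_cooling + 1·y_catalyst = 14.
→ y_cooling = 1.5 and y_catalyst = 6.5.
solvent A enters the basis when its profit ≥ yᵀa₃ = 1.5·5 + 6.5·2 = 20.5.

20.5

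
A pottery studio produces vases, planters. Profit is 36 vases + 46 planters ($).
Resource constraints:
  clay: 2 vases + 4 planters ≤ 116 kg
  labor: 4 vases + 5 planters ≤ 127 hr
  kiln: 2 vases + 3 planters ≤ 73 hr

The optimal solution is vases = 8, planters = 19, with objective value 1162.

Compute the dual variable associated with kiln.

Binding: labor and kiln. Non-binding: clay (24 unused).
Slack constraints have shadow price 0 (complementary slackness).
From A_Bᵀ y = c: 4·y_labor + 2·y_kiln = 36; 5·y_labor + 3·y_kiln = 46.
Solving: y_labor = 8, y_kiln = 2.
Shadow price of kiln = 2.

2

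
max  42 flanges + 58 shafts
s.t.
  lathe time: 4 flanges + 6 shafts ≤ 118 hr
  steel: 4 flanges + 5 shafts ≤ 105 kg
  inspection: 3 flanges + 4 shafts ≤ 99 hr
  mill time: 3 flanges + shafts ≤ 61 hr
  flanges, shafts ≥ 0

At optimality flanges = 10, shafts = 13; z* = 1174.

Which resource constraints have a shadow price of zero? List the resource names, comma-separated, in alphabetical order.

lathe time: 118/118 (binding)
steel: 105/105 (binding)
inspection: 82/99 (slack 17)
mill time: 43/61 (slack 18)
By complementary slackness, a constraint with positive slack has shadow price 0 → inspection, mill time.

inspection, mill time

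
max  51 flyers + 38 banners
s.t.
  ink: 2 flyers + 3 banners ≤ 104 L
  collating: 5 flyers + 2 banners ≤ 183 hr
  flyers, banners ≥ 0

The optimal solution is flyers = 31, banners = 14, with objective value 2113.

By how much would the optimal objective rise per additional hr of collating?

7

Check each constraint at x*: ink 104/104 (tight); collating 183/183 (tight).
Dual feasibility on the basic columns requires 2·y_ink + 5·y_collating = 51, 3·y_ink + 2·y_collating = 38.
This yields shadow prices y_ink = 8, y_collating = 7.
Shadow price of collating = 7.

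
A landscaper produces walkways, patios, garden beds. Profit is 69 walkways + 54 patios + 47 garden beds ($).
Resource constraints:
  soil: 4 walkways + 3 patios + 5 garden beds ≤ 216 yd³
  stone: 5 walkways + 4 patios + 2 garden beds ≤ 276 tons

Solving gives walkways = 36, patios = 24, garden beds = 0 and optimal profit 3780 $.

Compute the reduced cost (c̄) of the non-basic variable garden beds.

At the optimum: soil uses 216 of 216 (binding); stone uses 276 of 276 (binding).
Dual feasibility on the basic columns requires 4·y_soil + 5·y_stone = 69, 3·y_soil + 4·y_stone = 54.
→ y_soil = 6 and y_stone = 9.
Reduced cost of garden beds: c₃ − yᵀa₃ = 47 − (6·5 + 9·2) = 47 − 48 = -1.

-1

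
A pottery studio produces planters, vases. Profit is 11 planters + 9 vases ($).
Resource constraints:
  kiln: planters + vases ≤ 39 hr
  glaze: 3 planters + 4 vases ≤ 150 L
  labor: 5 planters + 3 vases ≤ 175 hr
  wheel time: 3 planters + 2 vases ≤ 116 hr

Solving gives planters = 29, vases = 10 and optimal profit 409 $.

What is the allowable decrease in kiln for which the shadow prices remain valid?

Binding constraints: kiln, labor. The basis is B = [[1,1],[5,3]] with det -2.
Per unit decrease in kiln, x* moves by d = (1.5, -2.5).
The basis stays optimal until vases reaches 0; allowable decrease = 4 hr.

4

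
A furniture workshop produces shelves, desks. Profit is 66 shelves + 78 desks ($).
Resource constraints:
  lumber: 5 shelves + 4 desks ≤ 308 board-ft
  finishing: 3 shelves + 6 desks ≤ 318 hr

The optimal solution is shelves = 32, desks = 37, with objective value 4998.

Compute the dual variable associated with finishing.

At the optimum: lumber uses 308 of 308 (binding); finishing uses 318 of 318 (binding).
From A_Bᵀ y = c: 5·y_lumber + 3·y_finishing = 66; 4·y_lumber + 6·y_finishing = 78.
This yields shadow prices y_lumber = 9, y_finishing = 7.
Shadow price of finishing = 7.

7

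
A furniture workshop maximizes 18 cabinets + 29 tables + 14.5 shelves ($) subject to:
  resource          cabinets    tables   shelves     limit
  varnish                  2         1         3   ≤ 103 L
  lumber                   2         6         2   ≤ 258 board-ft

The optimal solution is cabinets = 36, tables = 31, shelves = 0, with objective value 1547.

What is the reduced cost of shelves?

-8.5

At the optimum: varnish uses 103 of 103 (binding); lumber uses 258 of 258 (binding).
The binding rows give the dual system: 2·y_varnish + 2·y_lumber = 18 and 1·y_varnish + 6·y_lumber = 29.
Solving: y_varnish = 5, y_lumber = 4.
Reduced cost of shelves: c₃ − yᵀa₃ = 14.5 − (5·3 + 4·2) = 14.5 − 23 = -8.5.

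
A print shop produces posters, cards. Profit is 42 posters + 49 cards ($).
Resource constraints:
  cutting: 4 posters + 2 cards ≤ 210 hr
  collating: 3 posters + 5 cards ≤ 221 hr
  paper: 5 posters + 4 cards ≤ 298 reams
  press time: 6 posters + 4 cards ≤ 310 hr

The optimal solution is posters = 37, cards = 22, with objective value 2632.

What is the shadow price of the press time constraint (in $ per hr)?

3.5

Check each constraint at x*: cutting 192/210 (slack 18); collating 221/221 (tight); paper 273/298 (slack 25); press time 310/310 (tight).
Slack constraints have shadow price 0 (complementary slackness).
Dual feasibility on the basic columns requires 3·y_collating + 6·y_press time = 42, 5·y_collating + 4·y_press time = 49.
This yields shadow prices y_collating = 7, y_press time = 3.5.
Shadow price of press time = 3.5.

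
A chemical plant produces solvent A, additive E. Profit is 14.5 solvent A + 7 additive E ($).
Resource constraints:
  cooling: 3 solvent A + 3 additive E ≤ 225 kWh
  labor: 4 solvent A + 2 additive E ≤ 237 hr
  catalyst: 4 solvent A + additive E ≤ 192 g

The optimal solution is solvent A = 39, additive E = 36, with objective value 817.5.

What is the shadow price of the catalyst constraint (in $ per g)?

2.5

At the optimum: cooling uses 225 of 225 (binding); labor uses 228 of 237 (slack = 9); catalyst uses 192 of 192 (binding).
Slack constraints have shadow price 0 (complementary slackness).
From A_Bᵀ y = c: 3·y_cooling + 4·y_catalyst = 14.5; 3·y_cooling + 1·y_catalyst = 7.
Solving: y_cooling = 1.5, y_catalyst = 2.5.
Shadow price of catalyst = 2.5.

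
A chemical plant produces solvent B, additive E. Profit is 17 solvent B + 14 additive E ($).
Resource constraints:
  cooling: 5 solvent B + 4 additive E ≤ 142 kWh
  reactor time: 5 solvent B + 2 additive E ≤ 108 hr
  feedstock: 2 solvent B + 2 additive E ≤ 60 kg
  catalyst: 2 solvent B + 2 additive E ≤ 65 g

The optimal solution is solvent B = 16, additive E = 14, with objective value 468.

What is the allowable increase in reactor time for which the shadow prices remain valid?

Binding constraints: reactor time, feedstock. The basis is B = [[5,2],[2,2]] with det 6.
Per unit increase in reactor time, x* moves by d = (0.3333, -0.3333).
The basis stays optimal until cooling becomes binding; allowable increase = 18 hr.

18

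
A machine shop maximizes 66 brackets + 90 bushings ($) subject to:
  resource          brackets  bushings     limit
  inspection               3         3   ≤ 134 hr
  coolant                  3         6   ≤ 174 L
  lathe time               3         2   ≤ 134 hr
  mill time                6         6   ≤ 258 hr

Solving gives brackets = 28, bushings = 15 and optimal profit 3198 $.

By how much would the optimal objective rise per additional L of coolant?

Check each constraint at x*: inspection 129/134 (slack 5); coolant 174/174 (tight); lathe time 114/134 (slack 20); mill time 258/258 (tight).
Slack constraints have shadow price 0 (complementary slackness).
Dual feasibility on the basic columns requires 3·y_coolant + 6·y_mill time = 66, 6·y_coolant + 6·y_mill time = 90.
This yields shadow prices y_coolant = 8, y_mill time = 7.
Shadow price of coolant = 8.

8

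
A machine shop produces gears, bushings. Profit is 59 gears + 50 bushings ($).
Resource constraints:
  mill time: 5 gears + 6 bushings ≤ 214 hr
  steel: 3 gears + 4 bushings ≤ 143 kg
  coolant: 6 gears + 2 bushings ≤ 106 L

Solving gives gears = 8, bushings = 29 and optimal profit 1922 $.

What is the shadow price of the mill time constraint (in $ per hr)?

Binding: mill time and coolant. Non-binding: steel (3 unused).
Since steel is not tight, its dual is 0.
Dual feasibility on the basic columns requires 5·y_mill time + 6·y_coolant = 59, 6·y_mill time + 2·y_coolant = 50.
→ y_mill time = 7 and y_coolant = 4.
Shadow price of mill time = 7.

7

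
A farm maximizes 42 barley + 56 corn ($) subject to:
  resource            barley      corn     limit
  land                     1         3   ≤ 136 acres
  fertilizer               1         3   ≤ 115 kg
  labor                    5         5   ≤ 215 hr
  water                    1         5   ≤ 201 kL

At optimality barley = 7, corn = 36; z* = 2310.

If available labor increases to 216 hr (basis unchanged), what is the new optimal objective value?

Check each constraint at x*: land 115/136 (slack 21); fertilizer 115/115 (tight); labor 215/215 (tight); water 187/201 (slack 14).
Since land, water are not tight, their duals are 0.
From A_Bᵀ y = c: 1·y_fertilizer + 5·y_labor = 42; 3·y_fertilizer + 5·y_labor = 56.
This yields shadow prices y_fertilizer = 7, y_labor = 7.
Δz = y_labor·Δb = 7 × (1) = 7, so new z* = 2310 + 7 = 2317.

2317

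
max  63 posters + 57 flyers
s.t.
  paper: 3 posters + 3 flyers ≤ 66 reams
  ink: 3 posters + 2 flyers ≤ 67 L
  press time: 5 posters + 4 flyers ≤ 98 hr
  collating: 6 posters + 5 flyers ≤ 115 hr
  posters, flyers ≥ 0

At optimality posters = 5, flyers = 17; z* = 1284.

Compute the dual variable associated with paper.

Binding: paper and collating. Non-binding: ink (18 unused), press time (5 unused).
Slack constraints have shadow price 0 (complementary slackness).
The binding rows give the dual system: 3·y_paper + 6·y_collating = 63 and 3·y_paper + 5·y_collating = 57.
Solving: y_paper = 9, y_collating = 6.
Shadow price of paper = 9.

9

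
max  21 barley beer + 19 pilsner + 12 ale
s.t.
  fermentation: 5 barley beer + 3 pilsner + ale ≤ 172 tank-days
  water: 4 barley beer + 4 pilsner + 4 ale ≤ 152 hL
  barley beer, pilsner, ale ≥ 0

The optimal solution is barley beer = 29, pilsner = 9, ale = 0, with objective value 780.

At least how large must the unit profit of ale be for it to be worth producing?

Both fermentation and water are binding at x*.
From A_Bᵀ y = c: 5·y_fermentation + 4·y_water = 21; 3·y_fermentation + 4·y_water = 19.
→ y_fermentation = 1 and y_water = 4.
ale enters the basis when its profit ≥ yᵀa₃ = 1·1 + 4·4 = 17.

17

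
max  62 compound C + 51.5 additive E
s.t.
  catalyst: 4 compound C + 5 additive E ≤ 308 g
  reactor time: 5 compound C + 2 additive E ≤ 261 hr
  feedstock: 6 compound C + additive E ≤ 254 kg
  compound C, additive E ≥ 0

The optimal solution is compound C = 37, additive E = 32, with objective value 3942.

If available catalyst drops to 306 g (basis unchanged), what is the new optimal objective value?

3923

Check each constraint at x*: catalyst 308/308 (tight); reactor time 249/261 (slack 12); feedstock 254/254 (tight).
By complementary slackness, y = 0 for the non-binding constraint.
The binding rows give the dual system: 4·y_catalyst + 6·y_feedstock = 62 and 5·y_catalyst + 1·y_feedstock = 51.5.
Solving: y_catalyst = 9.5, y_feedstock = 4.
Δz = y_catalyst·Δb = 9.5 × (-2) = -19, so new z* = 3942 − 19 = 3923.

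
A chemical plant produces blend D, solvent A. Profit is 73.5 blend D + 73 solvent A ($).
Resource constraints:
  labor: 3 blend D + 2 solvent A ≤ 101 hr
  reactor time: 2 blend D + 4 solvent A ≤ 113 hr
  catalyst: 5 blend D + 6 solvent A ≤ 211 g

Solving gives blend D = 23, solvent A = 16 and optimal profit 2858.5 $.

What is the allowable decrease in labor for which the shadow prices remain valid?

3

Binding constraints: labor, catalyst. The basis is B = [[3,2],[5,6]] with det 8.
Per unit decrease in labor, x* moves by d = (-0.75, 0.625).
The basis stays optimal until reactor time becomes binding; allowable decrease = 3 hr.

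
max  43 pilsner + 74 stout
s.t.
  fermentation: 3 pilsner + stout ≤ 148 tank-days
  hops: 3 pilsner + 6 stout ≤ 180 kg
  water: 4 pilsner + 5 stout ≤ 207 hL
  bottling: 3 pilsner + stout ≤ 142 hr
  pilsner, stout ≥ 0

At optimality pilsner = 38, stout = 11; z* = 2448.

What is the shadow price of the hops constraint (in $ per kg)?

Binding: hops and water. Non-binding: fermentation (23 unused), bottling (17 unused).
By complementary slackness, y = 0 for the non-binding constraints.
Dual feasibility on the basic columns requires 3·y_hops + 4·y_water = 43, 6·y_hops + 5·y_water = 74.
Solving: y_hops = 9, y_water = 4.
Shadow price of hops = 9.

9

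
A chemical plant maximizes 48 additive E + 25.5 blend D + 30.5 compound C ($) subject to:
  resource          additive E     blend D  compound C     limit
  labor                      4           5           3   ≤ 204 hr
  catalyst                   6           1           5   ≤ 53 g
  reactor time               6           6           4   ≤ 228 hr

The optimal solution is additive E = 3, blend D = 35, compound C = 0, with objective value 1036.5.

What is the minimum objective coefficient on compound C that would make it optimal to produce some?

36.5

At the optimum: labor uses 187 of 204 (slack = 17); catalyst uses 53 of 53 (binding); reactor time uses 228 of 228 (binding).
Since labor is not tight, its dual is 0.
The binding rows give the dual system: 6·y_catalyst + 6·y_reactor time = 48 and 1·y_catalyst + 6·y_reactor time = 25.5.
This yields shadow prices y_catalyst = 4.5, y_reactor time = 3.5.
compound C enters the basis when its profit ≥ yᵀa₃ = 4.5·5 + 3.5·4 = 36.5.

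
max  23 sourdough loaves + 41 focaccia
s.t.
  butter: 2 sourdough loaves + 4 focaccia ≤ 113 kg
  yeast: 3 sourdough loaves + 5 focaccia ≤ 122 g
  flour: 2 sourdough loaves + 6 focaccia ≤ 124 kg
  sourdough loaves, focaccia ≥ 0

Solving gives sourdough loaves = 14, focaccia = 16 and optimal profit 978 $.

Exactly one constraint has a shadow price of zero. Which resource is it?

butter

butter: 92/113 (slack 21)
yeast: 122/122 (binding)
flour: 124/124 (binding)
By complementary slackness, a constraint with positive slack has shadow price 0 → butter.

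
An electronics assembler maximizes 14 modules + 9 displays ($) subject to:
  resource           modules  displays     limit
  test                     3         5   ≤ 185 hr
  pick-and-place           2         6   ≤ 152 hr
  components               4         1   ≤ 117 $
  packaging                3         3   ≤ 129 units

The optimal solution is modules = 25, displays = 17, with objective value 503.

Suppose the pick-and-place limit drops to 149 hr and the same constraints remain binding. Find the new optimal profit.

500

Binding: pick-and-place and components. Non-binding: test (25 unused), packaging (3 unused).
Since test, packaging are not tight, their duals are 0.
The binding rows give the dual system: 2·y_pick-and-place + 4·y_components = 14 and 6·y_pick-and-place + 1·y_components = 9.
This yields shadow prices y_pick-and-place = 1, y_components = 3.
Δz = y_pick-and-place·Δb = 1 × (-3) = -3, so new z* = 503 − 3 = 500.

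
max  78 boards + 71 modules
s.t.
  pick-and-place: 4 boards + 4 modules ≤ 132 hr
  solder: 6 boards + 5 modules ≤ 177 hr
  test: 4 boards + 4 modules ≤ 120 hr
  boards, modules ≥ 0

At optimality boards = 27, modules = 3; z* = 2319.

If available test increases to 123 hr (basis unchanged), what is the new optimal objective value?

2346

Check each constraint at x*: pick-and-place 120/132 (slack 12); solder 177/177 (tight); test 120/120 (tight).
Slack constraints have shadow price 0 (complementary slackness).
The binding rows give the dual system: 6·y_solder + 4·y_test = 78 and 5·y_solder + 4·y_test = 71.
This yields shadow prices y_solder = 7, y_test = 9.
Δz = y_test·Δb = 9 × (3) = 27, so new z* = 2319 + 27 = 2346.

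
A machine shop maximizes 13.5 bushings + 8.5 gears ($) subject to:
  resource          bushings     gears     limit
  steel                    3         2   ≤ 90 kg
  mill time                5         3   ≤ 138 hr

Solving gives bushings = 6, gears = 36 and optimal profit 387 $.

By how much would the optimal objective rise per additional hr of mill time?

1.5

Check each constraint at x*: steel 90/90 (tight); mill time 138/138 (tight).
The binding rows give the dual system: 3·y_steel + 5·y_mill time = 13.5 and 2·y_steel + 3·y_mill time = 8.5.
Solving: y_steel = 2, y_mill time = 1.5.
Shadow price of mill time = 1.5.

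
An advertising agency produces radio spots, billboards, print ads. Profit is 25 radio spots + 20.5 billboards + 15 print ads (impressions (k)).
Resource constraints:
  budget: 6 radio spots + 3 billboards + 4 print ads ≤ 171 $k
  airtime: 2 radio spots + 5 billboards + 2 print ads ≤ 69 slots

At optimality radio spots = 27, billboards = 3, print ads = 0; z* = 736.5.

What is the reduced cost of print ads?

Both budget and airtime are binding at x*.
From A_Bᵀ y = c: 6·y_budget + 2·y_airtime = 25; 3·y_budget + 5·y_airtime = 20.5.
Solving: y_budget = 3.5, y_airtime = 2.
Reduced cost of print ads: c₃ − yᵀa₃ = 15 − (3.5·4 + 2·2) = 15 − 18 = -3.

-3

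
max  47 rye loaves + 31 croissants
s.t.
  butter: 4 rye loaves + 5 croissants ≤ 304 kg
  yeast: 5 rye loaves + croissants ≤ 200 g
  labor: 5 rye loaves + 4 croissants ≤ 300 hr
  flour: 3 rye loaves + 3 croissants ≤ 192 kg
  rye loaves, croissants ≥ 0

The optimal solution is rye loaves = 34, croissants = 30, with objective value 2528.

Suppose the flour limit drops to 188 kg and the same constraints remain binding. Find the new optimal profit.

At the optimum: butter uses 286 of 304 (slack = 18); yeast uses 200 of 200 (binding); labor uses 290 of 300 (slack = 10); flour uses 192 of 192 (binding).
Since butter, labor are not tight, their duals are 0.
The binding rows give the dual system: 5·y_yeast + 3·y_flour = 47 and 1·y_yeast + 3·y_flour = 31.
→ y_yeast = 4 and y_flour = 9.
Δz = y_flour·Δb = 9 × (-4) = -36, so new z* = 2528 − 36 = 2492.

2492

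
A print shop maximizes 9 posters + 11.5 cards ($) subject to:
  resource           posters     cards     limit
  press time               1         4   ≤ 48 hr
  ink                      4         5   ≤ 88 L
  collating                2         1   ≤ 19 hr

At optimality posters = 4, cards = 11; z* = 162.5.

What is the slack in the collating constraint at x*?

collating used = 2·4 + 1·11 = 19; slack = 19 − 19 = 0.

0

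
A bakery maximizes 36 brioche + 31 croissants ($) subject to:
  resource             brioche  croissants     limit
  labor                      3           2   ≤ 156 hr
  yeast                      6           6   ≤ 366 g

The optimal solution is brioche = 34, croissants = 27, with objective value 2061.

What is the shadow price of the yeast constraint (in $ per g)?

3.5

Check each constraint at x*: labor 156/156 (tight); yeast 366/366 (tight).
From A_Bᵀ y = c: 3·y_labor + 6·y_yeast = 36; 2·y_labor + 6·y_yeast = 31.
Solving: y_labor = 5, y_yeast = 3.5.
Shadow price of yeast = 3.5.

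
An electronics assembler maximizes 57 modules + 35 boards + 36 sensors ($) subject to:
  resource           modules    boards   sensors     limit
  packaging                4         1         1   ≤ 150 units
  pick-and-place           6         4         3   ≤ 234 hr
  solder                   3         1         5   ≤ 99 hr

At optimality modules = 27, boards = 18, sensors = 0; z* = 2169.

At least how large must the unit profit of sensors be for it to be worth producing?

39

Check each constraint at x*: packaging 126/150 (slack 24); pick-and-place 234/234 (tight); solder 99/99 (tight).
Since packaging is not tight, its dual is 0.
Dual feasibility on the basic columns requires 6·y_pick-and-place + 3·y_solder = 57, 4·y_pick-and-place + 1·y_solder = 35.
→ y_pick-and-place = 8 and y_solder = 3.
sensors enters the basis when its profit ≥ yᵀa₃ = 8·3 + 3·5 = 39.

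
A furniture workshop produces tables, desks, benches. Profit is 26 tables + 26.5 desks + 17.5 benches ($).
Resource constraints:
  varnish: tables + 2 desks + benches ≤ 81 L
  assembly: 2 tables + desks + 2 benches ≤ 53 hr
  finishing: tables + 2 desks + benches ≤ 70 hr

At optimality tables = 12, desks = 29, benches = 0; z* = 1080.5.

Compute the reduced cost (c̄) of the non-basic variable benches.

-8.5

Check each constraint at x*: varnish 70/81 (slack 11); assembly 53/53 (tight); finishing 70/70 (tight).
Slack constraints have shadow price 0 (complementary slackness).
From A_Bᵀ y = c: 2·y_assembly + 1·y_finishing = 26; 1·y_assembly + 2·y_finishing = 26.5.
→ y_assembly = 8.5 and y_finishing = 9.
Reduced cost of benches: c₃ − yᵀa₃ = 17.5 − (8.5·2 + 9·1) = 17.5 − 26 = -8.5.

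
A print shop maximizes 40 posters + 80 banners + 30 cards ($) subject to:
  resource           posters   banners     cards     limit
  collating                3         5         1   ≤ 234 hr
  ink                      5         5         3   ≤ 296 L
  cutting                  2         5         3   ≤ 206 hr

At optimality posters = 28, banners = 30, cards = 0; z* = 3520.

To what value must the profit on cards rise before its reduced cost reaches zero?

32

Check each constraint at x*: collating 234/234 (tight); ink 290/296 (slack 6); cutting 206/206 (tight).
By complementary slackness, y = 0 for the non-binding constraint.
From A_Bᵀ y = c: 3·y_collating + 2·y_cutting = 40; 5·y_collating + 5·y_cutting = 80.
This yields shadow prices y_collating = 8, y_cutting = 8.
cards enters the basis when its profit ≥ yᵀa₃ = 8·1 + 8·3 = 32.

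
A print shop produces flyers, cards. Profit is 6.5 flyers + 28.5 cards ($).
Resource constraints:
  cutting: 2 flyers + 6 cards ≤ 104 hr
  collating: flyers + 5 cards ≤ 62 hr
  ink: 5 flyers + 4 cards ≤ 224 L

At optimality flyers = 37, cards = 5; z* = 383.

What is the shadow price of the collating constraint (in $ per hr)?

4.5

At the optimum: cutting uses 104 of 104 (binding); collating uses 62 of 62 (binding); ink uses 205 of 224 (slack = 19).
Slack constraints have shadow price 0 (complementary slackness).
Dual feasibility on the basic columns requires 2·y_cutting + 1·y_collating = 6.5, 6·y_cutting + 5·y_collating = 28.5.
This yields shadow prices y_cutting = 1, y_collating = 4.5.
Shadow price of collating = 4.5.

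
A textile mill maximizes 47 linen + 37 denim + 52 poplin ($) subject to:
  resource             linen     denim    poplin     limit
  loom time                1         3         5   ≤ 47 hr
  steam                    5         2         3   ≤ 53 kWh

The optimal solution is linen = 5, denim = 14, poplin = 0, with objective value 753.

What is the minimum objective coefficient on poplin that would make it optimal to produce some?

Both loom time and steam are binding at x*.
Dual feasibility on the basic columns requires 1·y_loom time + 5·y_steam = 47, 3·y_loom time + 2·y_steam = 37.
→ y_loom time = 7 and y_steam = 8.
poplin enters the basis when its profit ≥ yᵀa₃ = 7·5 + 8·3 = 59.

59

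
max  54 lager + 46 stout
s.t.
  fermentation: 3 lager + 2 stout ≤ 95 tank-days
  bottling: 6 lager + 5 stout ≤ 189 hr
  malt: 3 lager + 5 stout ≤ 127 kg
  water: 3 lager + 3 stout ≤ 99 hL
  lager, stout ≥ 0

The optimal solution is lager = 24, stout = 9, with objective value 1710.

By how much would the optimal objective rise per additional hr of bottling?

Check each constraint at x*: fermentation 90/95 (slack 5); bottling 189/189 (tight); malt 117/127 (slack 10); water 99/99 (tight).
Since fermentation, malt are not tight, their duals are 0.
Dual feasibility on the basic columns requires 6·y_bottling + 3·y_water = 54, 5·y_bottling + 3·y_water = 46.
→ y_bottling = 8 and y_water = 2.
Shadow price of bottling = 8.

8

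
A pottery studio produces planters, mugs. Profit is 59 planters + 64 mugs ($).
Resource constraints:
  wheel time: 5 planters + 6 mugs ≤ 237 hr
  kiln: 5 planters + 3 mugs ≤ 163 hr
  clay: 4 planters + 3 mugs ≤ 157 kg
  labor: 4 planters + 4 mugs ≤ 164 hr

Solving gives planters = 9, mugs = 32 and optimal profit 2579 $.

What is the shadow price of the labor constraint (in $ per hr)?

Check each constraint at x*: wheel time 237/237 (tight); kiln 141/163 (slack 22); clay 132/157 (slack 25); labor 164/164 (tight).
By complementary slackness, y = 0 for the non-binding constraints.
Dual feasibility on the basic columns requires 5·y_wheel time + 4·y_labor = 59, 6·y_wheel time + 4·y_labor = 64.
This yields shadow prices y_wheel time = 5, y_labor = 8.5.
Shadow price of labor = 8.5.

8.5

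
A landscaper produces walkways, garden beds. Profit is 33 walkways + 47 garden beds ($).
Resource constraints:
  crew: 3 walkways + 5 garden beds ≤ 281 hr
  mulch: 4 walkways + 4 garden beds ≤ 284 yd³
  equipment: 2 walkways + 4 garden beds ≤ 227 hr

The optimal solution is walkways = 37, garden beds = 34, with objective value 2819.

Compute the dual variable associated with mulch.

3

Binding: crew and mulch. Non-binding: equipment (17 unused).
By complementary slackness, y = 0 for the non-binding constraint.
The binding rows give the dual system: 3·y_crew + 4·y_mulch = 33 and 5·y_crew + 4·y_mulch = 47.
This yields shadow prices y_crew = 7, y_mulch = 3.
Shadow price of mulch = 3.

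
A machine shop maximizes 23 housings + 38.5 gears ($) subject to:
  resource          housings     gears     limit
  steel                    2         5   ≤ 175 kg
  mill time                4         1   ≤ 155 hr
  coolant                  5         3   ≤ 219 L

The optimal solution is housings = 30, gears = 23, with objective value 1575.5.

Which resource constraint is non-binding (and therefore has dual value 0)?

steel: 175/175 (binding)
mill time: 143/155 (slack 12)
coolant: 219/219 (binding)
By complementary slackness, a constraint with positive slack has shadow price 0 → mill time.

mill time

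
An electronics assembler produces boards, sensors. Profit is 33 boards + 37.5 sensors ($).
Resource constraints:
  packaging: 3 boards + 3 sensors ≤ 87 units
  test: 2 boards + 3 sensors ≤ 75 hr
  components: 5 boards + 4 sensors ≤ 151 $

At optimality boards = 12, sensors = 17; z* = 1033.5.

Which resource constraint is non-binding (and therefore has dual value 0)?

components

packaging: 87/87 (binding)
test: 75/75 (binding)
components: 128/151 (slack 23)
By complementary slackness, a constraint with positive slack has shadow price 0 → components.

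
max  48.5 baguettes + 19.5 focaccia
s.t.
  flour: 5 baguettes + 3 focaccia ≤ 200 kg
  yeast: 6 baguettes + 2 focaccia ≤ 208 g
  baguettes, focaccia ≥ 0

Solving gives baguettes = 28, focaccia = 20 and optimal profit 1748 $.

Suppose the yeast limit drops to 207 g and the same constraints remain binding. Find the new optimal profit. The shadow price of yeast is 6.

Δb = -1, so new z* = 1748 + (6)·(-1) = 1748 − 6 = 1742.

1742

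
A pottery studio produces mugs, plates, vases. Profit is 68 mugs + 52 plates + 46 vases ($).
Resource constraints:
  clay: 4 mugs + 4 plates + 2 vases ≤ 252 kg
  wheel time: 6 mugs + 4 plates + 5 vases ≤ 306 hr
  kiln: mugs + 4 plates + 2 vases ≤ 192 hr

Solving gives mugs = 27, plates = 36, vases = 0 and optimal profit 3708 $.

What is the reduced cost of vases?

-4

At the optimum: clay uses 252 of 252 (binding); wheel time uses 306 of 306 (binding); kiln uses 171 of 192 (slack = 21).
Slack constraints have shadow price 0 (complementary slackness).
Dual feasibility on the basic columns requires 4·y_clay + 6·y_wheel time = 68, 4·y_clay + 4·y_wheel time = 52.
This yields shadow prices y_clay = 5, y_wheel time = 8.
Reduced cost of vases: c₃ − yᵀa₃ = 46 − (5·2 + 8·5) = 46 − 50 = -4.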